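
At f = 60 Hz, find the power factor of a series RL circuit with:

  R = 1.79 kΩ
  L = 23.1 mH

Step 1 — Angular frequency: ω = 2π·f = 2π·60 = 377 rad/s.
Step 2 — Component impedances:
  R: Z = R = 1790 Ω
  L: Z = jωL = j·377·0.0231 = 0 + j8.708 Ω
Step 3 — Series combination: Z_total = R + L = 1790 + j8.708 Ω = 1790∠0.3° Ω.
Step 4 — Power factor: PF = cos(φ) = Re(Z)/|Z| = 1790/1790 = 1.
Step 5 — Type: Im(Z) = 8.708 ⇒ lagging (phase φ = 0.3°).

PF = 1 (lagging, φ = 0.3°)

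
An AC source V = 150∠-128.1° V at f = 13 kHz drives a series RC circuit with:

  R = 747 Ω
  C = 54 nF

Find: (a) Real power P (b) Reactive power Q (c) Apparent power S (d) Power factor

Step 1 — Angular frequency: ω = 2π·f = 2π·1.3e+04 = 8.168e+04 rad/s.
Step 2 — Component impedances:
  R: Z = R = 747 Ω
  C: Z = 1/(jωC) = -j/(ω·C) = 0 - j226.7 Ω
Step 3 — Series combination: Z_total = R + C = 747 - j226.7 Ω = 780.6∠-16.9° Ω.
Step 4 — Source phasor: V = 150∠-128.1° V = -92.56 - j118 V.
Step 5 — Current: I = V / Z = -0.06954 - j0.1791 A = 0.1921∠-111.2° A.
Step 6 — Complex power: S = V·I* = 27.58 - j8.371 VA.
Step 7 — Real power: P = Re(S) = 27.58 W.
Step 8 — Reactive power: Q = Im(S) = -8.371 VAR.
Step 9 — Apparent power: |S| = 28.82 VA.
Step 10 — Power factor: PF = P/|S| = 0.9569 (leading).

(a) P = 27.58 W  (b) Q = -8.371 VAR  (c) S = 28.82 VA  (d) PF = 0.9569 (leading)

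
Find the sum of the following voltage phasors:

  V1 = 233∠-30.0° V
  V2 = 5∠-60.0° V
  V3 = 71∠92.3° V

Step 1 — Convert each phasor to rectangular form:
  V1 = 233·(cos(-30.0°) + j·sin(-30.0°)) = 201.8 - j116.5 V
  V2 = 5·(cos(-60.0°) + j·sin(-60.0°)) = 2.5 - j4.33 V
  V3 = 71·(cos(92.3°) + j·sin(92.3°)) = -2.849 + j70.94 V
Step 2 — Sum components: V_total = 201.4 - j49.89 V.
Step 3 — Convert to polar: |V_total| = 207.5 V, ∠V_total = -13.9°.

V_total = 207.5∠-13.9° V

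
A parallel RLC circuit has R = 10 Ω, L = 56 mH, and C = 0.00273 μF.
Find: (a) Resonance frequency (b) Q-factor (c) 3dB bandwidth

Step 1 — Resonance: ω₀ = 1/√(LC) = 1/√(0.056·2.73e-09) = 8.088e+04 rad/s.
Step 2 — f₀ = ω₀/(2π) = 1.287e+04 Hz.
Step 3 — Parallel Q: Q = R/(ω₀L) = 10/(8.088e+04·0.056) = 0.002208.
Step 4 — Bandwidth: Δω = ω₀/Q = 3.663e+07 rad/s; BW = Δω/(2π) = 5.83e+06 Hz.

(a) f₀ = 1.287e+04 Hz  (b) Q = 0.002208  (c) BW = 5.83e+06 Hz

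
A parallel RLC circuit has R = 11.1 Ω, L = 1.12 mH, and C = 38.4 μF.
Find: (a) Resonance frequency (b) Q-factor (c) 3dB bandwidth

Step 1 — Resonance: ω₀ = 1/√(LC) = 1/√(0.00112·3.84e-05) = 4822 rad/s.
Step 2 — f₀ = ω₀/(2π) = 767.4 Hz.
Step 3 — Parallel Q: Q = R/(ω₀L) = 11.1/(4822·0.00112) = 2.055.
Step 4 — Bandwidth: Δω = ω₀/Q = 2346 rad/s; BW = Δω/(2π) = 373.4 Hz.

(a) f₀ = 767.4 Hz  (b) Q = 2.055  (c) BW = 373.4 Hz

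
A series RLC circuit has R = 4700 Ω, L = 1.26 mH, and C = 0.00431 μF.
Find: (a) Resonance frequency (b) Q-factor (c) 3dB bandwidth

Step 1 — Resonance: ω₀ = 1/√(LC) = 1/√(0.00126·4.31e-09) = 4.291e+05 rad/s.
Step 2 — f₀ = ω₀/(2π) = 6.83e+04 Hz.
Step 3 — Series Q: Q = ω₀L/R = 4.291e+05·0.00126/4700 = 0.115.
Step 4 — Bandwidth: Δω = ω₀/Q = 3.73e+06 rad/s; BW = Δω/(2π) = 5.937e+05 Hz.

(a) f₀ = 6.83e+04 Hz  (b) Q = 0.115  (c) BW = 5.937e+05 Hz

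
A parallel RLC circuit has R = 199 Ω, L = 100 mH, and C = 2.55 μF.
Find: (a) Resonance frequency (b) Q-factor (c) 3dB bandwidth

Step 1 — Resonance: ω₀ = 1/√(LC) = 1/√(0.1·2.55e-06) = 1980 rad/s.
Step 2 — f₀ = ω₀/(2π) = 315.2 Hz.
Step 3 — Parallel Q: Q = R/(ω₀L) = 199/(1980·0.1) = 1.005.
Step 4 — Bandwidth: Δω = ω₀/Q = 1971 rad/s; BW = Δω/(2π) = 313.6 Hz.

(a) f₀ = 315.2 Hz  (b) Q = 1.005  (c) BW = 313.6 Hz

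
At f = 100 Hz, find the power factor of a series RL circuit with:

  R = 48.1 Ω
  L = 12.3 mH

Step 1 — Angular frequency: ω = 2π·f = 2π·100 = 628.3 rad/s.
Step 2 — Component impedances:
  R: Z = R = 48.1 Ω
  L: Z = jωL = j·628.3·0.0123 = 0 + j7.728 Ω
Step 3 — Series combination: Z_total = R + L = 48.1 + j7.728 Ω = 48.72∠9.1° Ω.
Step 4 — Power factor: PF = cos(φ) = Re(Z)/|Z| = 48.1/48.72 = 0.9873.
Step 5 — Type: Im(Z) = 7.728 ⇒ lagging (phase φ = 9.1°).

PF = 0.9873 (lagging, φ = 9.1°)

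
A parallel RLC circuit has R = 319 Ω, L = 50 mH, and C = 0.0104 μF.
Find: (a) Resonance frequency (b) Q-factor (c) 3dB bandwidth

Step 1 — Resonance: ω₀ = 1/√(LC) = 1/√(0.05·1.04e-08) = 4.385e+04 rad/s.
Step 2 — f₀ = ω₀/(2π) = 6979 Hz.
Step 3 — Parallel Q: Q = R/(ω₀L) = 319/(4.385e+04·0.05) = 0.1455.
Step 4 — Bandwidth: Δω = ω₀/Q = 3.014e+05 rad/s; BW = Δω/(2π) = 4.797e+04 Hz.

(a) f₀ = 6979 Hz  (b) Q = 0.1455  (c) BW = 4.797e+04 Hz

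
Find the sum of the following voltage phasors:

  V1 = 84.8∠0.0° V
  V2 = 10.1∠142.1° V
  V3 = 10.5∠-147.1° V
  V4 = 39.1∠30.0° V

Step 1 — Convert each phasor to rectangular form:
  V1 = 84.8·(cos(0.0°) + j·sin(0.0°)) = 84.8 V
  V2 = 10.1·(cos(142.1°) + j·sin(142.1°)) = -7.97 + j6.204 V
  V3 = 10.5·(cos(-147.1°) + j·sin(-147.1°)) = -8.816 - j5.703 V
  V4 = 39.1·(cos(30.0°) + j·sin(30.0°)) = 33.86 + j19.55 V
Step 2 — Sum components: V_total = 101.9 + j20.05 V.
Step 3 — Convert to polar: |V_total| = 103.8 V, ∠V_total = 11.1°.

V_total = 103.8∠11.1° V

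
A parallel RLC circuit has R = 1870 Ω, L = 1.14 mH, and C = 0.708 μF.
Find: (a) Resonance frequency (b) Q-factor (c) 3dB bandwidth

Step 1 — Resonance: ω₀ = 1/√(LC) = 1/√(0.00114·7.08e-07) = 3.52e+04 rad/s.
Step 2 — f₀ = ω₀/(2π) = 5602 Hz.
Step 3 — Parallel Q: Q = R/(ω₀L) = 1870/(3.52e+04·0.00114) = 46.6.
Step 4 — Bandwidth: Δω = ω₀/Q = 755.3 rad/s; BW = Δω/(2π) = 120.2 Hz.

(a) f₀ = 5602 Hz  (b) Q = 46.6  (c) BW = 120.2 Hz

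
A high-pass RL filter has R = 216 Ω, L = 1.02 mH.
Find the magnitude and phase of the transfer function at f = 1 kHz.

Step 1 — Angular frequency: ω = 2π·1000 = 6283 rad/s.
Step 2 — Transfer function: H(jω) = jωL/(R + jωL).
Step 3 — Numerator jωL = j·6.409; denominator R + jωL = 216 + j6.409.
Step 4 — H = 0.0008796 + j0.02964.
Step 5 — Magnitude: |H| = 0.02966 (-30.6 dB); phase: φ = 88.3°.

|H| = 0.02966 (-30.6 dB), φ = 88.3°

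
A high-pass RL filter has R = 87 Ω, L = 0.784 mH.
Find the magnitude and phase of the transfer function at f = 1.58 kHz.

Step 1 — Angular frequency: ω = 2π·1580 = 9927 rad/s.
Step 2 — Transfer function: H(jω) = jωL/(R + jωL).
Step 3 — Numerator jωL = j·7.783; denominator R + jωL = 87 + j7.783.
Step 4 — H = 0.00794 + j0.08875.
Step 5 — Magnitude: |H| = 0.08911 (-21.0 dB); phase: φ = 84.9°.

|H| = 0.08911 (-21.0 dB), φ = 84.9°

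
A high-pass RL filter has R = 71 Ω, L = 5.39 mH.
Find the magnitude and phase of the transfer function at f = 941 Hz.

Step 1 — Angular frequency: ω = 2π·941 = 5912 rad/s.
Step 2 — Transfer function: H(jω) = jωL/(R + jωL).
Step 3 — Numerator jωL = j·31.87; denominator R + jωL = 71 + j31.87.
Step 4 — H = 0.1677 + j0.3736.
Step 5 — Magnitude: |H| = 0.4095 (-7.8 dB); phase: φ = 65.8°.

|H| = 0.4095 (-7.8 dB), φ = 65.8°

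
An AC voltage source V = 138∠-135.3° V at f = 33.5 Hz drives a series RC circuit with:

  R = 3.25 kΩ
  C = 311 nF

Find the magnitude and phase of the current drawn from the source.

Step 1 — Angular frequency: ω = 2π·f = 2π·33.5 = 210.5 rad/s.
Step 2 — Component impedances:
  R: Z = R = 3250 Ω
  C: Z = 1/(jωC) = -j/(ω·C) = 0 - j1.528e+04 Ω
Step 3 — Series combination: Z_total = R + C = 3250 - j1.528e+04 Ω = 1.562e+04∠-78.0° Ω.
Step 4 — Source phasor: V = 138∠-135.3° V = -98.09 - j97.07 V.
Step 5 — Ohm's law: I = V / Z_total = (-98.09 - j97.07) / (3250 - j1.528e+04) = 0.004772 - j0.007436 A.
Step 6 — Convert to polar: |I| = 0.008836 A, ∠I = -57.3°.

I = 0.008836∠-57.3° A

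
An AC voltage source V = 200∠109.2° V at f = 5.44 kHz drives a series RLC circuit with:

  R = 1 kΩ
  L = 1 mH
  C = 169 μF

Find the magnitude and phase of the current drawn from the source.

Step 1 — Angular frequency: ω = 2π·f = 2π·5440 = 3.418e+04 rad/s.
Step 2 — Component impedances:
  R: Z = R = 1000 Ω
  L: Z = jωL = j·3.418e+04·0.001 = 0 + j34.18 Ω
  C: Z = 1/(jωC) = -j/(ω·C) = 0 - j0.1731 Ω
Step 3 — Series combination: Z_total = R + L + C = 1000 + j34.01 Ω = 1001∠1.9° Ω.
Step 4 — Source phasor: V = 200∠109.2° V = -65.77 + j188.9 V.
Step 5 — Ohm's law: I = V / Z_total = (-65.77 + j188.9) / (1000 + j34.01) = -0.05928 + j0.1909 A.
Step 6 — Convert to polar: |I| = 0.1999 A, ∠I = 107.3°.

I = 0.1999∠107.3° A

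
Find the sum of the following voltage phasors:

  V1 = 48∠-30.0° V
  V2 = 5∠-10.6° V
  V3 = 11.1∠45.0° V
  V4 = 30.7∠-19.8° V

Step 1 — Convert each phasor to rectangular form:
  V1 = 48·(cos(-30.0°) + j·sin(-30.0°)) = 41.57 - j24 V
  V2 = 5·(cos(-10.6°) + j·sin(-10.6°)) = 4.915 - j0.9198 V
  V3 = 11.1·(cos(45.0°) + j·sin(45.0°)) = 7.849 + j7.849 V
  V4 = 30.7·(cos(-19.8°) + j·sin(-19.8°)) = 28.89 - j10.4 V
Step 2 — Sum components: V_total = 83.22 - j27.47 V.
Step 3 — Convert to polar: |V_total| = 87.63 V, ∠V_total = -18.3°.

V_total = 87.63∠-18.3° V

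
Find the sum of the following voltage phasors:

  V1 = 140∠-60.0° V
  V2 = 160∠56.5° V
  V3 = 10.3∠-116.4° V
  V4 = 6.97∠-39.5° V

Step 1 — Convert each phasor to rectangular form:
  V1 = 140·(cos(-60.0°) + j·sin(-60.0°)) = 70 - j121.2 V
  V2 = 160·(cos(56.5°) + j·sin(56.5°)) = 88.31 + j133.4 V
  V3 = 10.3·(cos(-116.4°) + j·sin(-116.4°)) = -4.58 - j9.226 V
  V4 = 6.97·(cos(-39.5°) + j·sin(-39.5°)) = 5.378 - j4.433 V
Step 2 — Sum components: V_total = 159.1 - j1.481 V.
Step 3 — Convert to polar: |V_total| = 159.1 V, ∠V_total = -0.5°.

V_total = 159.1∠-0.5° V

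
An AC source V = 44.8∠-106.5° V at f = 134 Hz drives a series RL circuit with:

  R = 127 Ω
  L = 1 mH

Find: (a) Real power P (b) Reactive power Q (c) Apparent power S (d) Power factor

Step 1 — Angular frequency: ω = 2π·f = 2π·134 = 841.9 rad/s.
Step 2 — Component impedances:
  R: Z = R = 127 Ω
  L: Z = jωL = j·841.9·0.001 = 0 + j0.8419 Ω
Step 3 — Series combination: Z_total = R + L = 127 + j0.8419 Ω = 127∠0.4° Ω.
Step 4 — Source phasor: V = 44.8∠-106.5° V = -12.72 - j42.96 V.
Step 5 — Current: I = V / Z = -0.1024 - j0.3376 A = 0.3527∠-106.9° A.
Step 6 — Complex power: S = V·I* = 15.8 + j0.1048 VA.
Step 7 — Real power: P = Re(S) = 15.8 W.
Step 8 — Reactive power: Q = Im(S) = 0.1048 VAR.
Step 9 — Apparent power: |S| = 15.8 VA.
Step 10 — Power factor: PF = P/|S| = 1 (lagging).

(a) P = 15.8 W  (b) Q = 0.1048 VAR  (c) S = 15.8 VA  (d) PF = 1 (lagging)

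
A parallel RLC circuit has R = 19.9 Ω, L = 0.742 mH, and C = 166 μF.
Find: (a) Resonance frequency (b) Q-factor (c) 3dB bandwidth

Step 1 — Resonance: ω₀ = 1/√(LC) = 1/√(0.000742·0.000166) = 2849 rad/s.
Step 2 — f₀ = ω₀/(2π) = 453.5 Hz.
Step 3 — Parallel Q: Q = R/(ω₀L) = 19.9/(2849·0.000742) = 9.413.
Step 4 — Bandwidth: Δω = ω₀/Q = 302.7 rad/s; BW = Δω/(2π) = 48.18 Hz.

(a) f₀ = 453.5 Hz  (b) Q = 9.413  (c) BW = 48.18 Hz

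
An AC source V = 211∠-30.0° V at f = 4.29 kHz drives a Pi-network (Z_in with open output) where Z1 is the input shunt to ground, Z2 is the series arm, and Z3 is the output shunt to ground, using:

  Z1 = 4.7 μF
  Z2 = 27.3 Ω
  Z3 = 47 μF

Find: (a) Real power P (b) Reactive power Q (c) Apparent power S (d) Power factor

Step 1 — Angular frequency: ω = 2π·f = 2π·4290 = 2.695e+04 rad/s.
Step 2 — Component impedances:
  Z1: Z = 1/(jωC) = -j/(ω·C) = 0 - j7.893 Ω
  Z2: Z = R = 27.3 Ω
  Z3: Z = 1/(jωC) = -j/(ω·C) = 0 - j0.7893 Ω
Step 3 — With open output, the series arm Z2 and the output shunt Z3 appear in series to ground: Z2 + Z3 = 27.3 - j0.7893 Ω.
Step 4 — Parallel with input shunt Z1: Z_in = Z1 || (Z2 + Z3) = 2.073 - j7.234 Ω = 7.525∠-74.0° Ω.
Step 5 — Source phasor: V = 211∠-30.0° V = 182.7 - j105.5 V.
Step 6 — Current: I = V / Z = 20.17 + j19.48 A = 28.04∠44.0° A.
Step 7 — Complex power: S = V·I* = 1629 - j5687 VA.
Step 8 — Real power: P = Re(S) = 1629 W.
Step 9 — Reactive power: Q = Im(S) = -5687 VAR.
Step 10 — Apparent power: |S| = 5916 VA.
Step 11 — Power factor: PF = P/|S| = 0.2754 (leading).

(a) P = 1629 W  (b) Q = -5687 VAR  (c) S = 5916 VA  (d) PF = 0.2754 (leading)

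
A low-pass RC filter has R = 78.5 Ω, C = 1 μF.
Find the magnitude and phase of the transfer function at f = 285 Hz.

Step 1 — Angular frequency: ω = 2π·285 = 1791 rad/s.
Step 2 — Transfer function: H(jω) = 1/(1 + jωRC).
Step 3 — Denominator: 1 + jωRC = 1 + j·1791·78.5·1e-06 = 1 + j0.1406.
Step 4 — H = 0.9806 - j0.1378.
Step 5 — Magnitude: |H| = 0.9903 (-0.1 dB); phase: φ = -8.0°.

|H| = 0.9903 (-0.1 dB), φ = -8.0°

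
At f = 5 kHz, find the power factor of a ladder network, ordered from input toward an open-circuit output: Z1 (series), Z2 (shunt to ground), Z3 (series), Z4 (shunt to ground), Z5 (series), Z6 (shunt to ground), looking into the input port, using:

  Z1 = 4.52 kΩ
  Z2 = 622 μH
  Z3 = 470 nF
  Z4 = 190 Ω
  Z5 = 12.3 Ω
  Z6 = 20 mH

Step 1 — Angular frequency: ω = 2π·f = 2π·5000 = 3.142e+04 rad/s.
Step 2 — Component impedances:
  Z1: Z = R = 4520 Ω
  Z2: Z = jωL = j·3.142e+04·0.000622 = 0 + j19.54 Ω
  Z3: Z = 1/(jωC) = -j/(ω·C) = 0 - j67.73 Ω
  Z4: Z = R = 190 Ω
  Z5: Z = R = 12.3 Ω
  Z6: Z = jωL = j·3.142e+04·0.02 = 0 + j628.3 Ω
Step 3 — Ladder network (open output): work backward from the far end, alternating series and parallel combinations. Z_in = 4522 + j19.49 Ω = 4522∠0.2° Ω.
Step 4 — Power factor: PF = cos(φ) = Re(Z)/|Z| = 4522/4522 = 1.
Step 5 — Type: Im(Z) = 19.49 ⇒ lagging (phase φ = 0.2°).

PF = 1 (lagging, φ = 0.2°)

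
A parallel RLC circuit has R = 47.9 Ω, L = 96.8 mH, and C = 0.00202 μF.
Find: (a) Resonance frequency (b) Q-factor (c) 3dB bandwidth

Step 1 — Resonance: ω₀ = 1/√(LC) = 1/√(0.0968·2.02e-09) = 7.151e+04 rad/s.
Step 2 — f₀ = ω₀/(2π) = 1.138e+04 Hz.
Step 3 — Parallel Q: Q = R/(ω₀L) = 47.9/(7.151e+04·0.0968) = 0.006919.
Step 4 — Bandwidth: Δω = ω₀/Q = 1.034e+07 rad/s; BW = Δω/(2π) = 1.645e+06 Hz.

(a) f₀ = 1.138e+04 Hz  (b) Q = 0.006919  (c) BW = 1.645e+06 Hz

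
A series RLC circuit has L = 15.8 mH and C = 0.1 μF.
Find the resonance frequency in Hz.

Step 1 — Resonance condition Im(Z)=0 gives ω₀ = 1/√(LC).
Step 2 — ω₀ = 1/√(0.0158·1e-07) = 2.516e+04 rad/s.
Step 3 — f₀ = ω₀/(2π) = 4004 Hz.

f₀ = 4004 Hz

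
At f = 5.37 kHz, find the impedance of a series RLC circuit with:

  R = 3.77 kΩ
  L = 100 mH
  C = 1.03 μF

Step 1 — Angular frequency: ω = 2π·f = 2π·5370 = 3.374e+04 rad/s.
Step 2 — Component impedances:
  R: Z = R = 3770 Ω
  L: Z = jωL = j·3.374e+04·0.1 = 0 + j3374 Ω
  C: Z = 1/(jωC) = -j/(ω·C) = 0 - j28.77 Ω
Step 3 — Series combination: Z_total = R + L + C = 3770 + j3345 Ω = 5040∠41.6° Ω.

Z = 3770 + j3345 Ω = 5040∠41.6° Ω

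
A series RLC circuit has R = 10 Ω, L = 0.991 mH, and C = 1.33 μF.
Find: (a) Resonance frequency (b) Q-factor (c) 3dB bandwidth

Step 1 — Resonance: ω₀ = 1/√(LC) = 1/√(0.000991·1.33e-06) = 2.754e+04 rad/s.
Step 2 — f₀ = ω₀/(2π) = 4384 Hz.
Step 3 — Series Q: Q = ω₀L/R = 2.754e+04·0.000991/10 = 2.73.
Step 4 — Bandwidth: Δω = ω₀/Q = 1.009e+04 rad/s; BW = Δω/(2π) = 1606 Hz.

(a) f₀ = 4384 Hz  (b) Q = 2.73  (c) BW = 1606 Hz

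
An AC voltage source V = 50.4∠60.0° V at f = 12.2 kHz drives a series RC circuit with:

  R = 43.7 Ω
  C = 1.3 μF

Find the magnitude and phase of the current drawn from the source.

Step 1 — Angular frequency: ω = 2π·f = 2π·1.22e+04 = 7.665e+04 rad/s.
Step 2 — Component impedances:
  R: Z = R = 43.7 Ω
  C: Z = 1/(jωC) = -j/(ω·C) = 0 - j10.03 Ω
Step 3 — Series combination: Z_total = R + C = 43.7 - j10.03 Ω = 44.84∠-12.9° Ω.
Step 4 — Source phasor: V = 50.4∠60.0° V = 25.2 + j43.65 V.
Step 5 — Ohm's law: I = V / Z_total = (25.2 + j43.65) / (43.7 - j10.03) = 0.3299 + j1.075 A.
Step 6 — Convert to polar: |I| = 1.124 A, ∠I = 72.9°.

I = 1.124∠72.9° A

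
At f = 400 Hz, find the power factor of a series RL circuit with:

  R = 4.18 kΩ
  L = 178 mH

Step 1 — Angular frequency: ω = 2π·f = 2π·400 = 2513 rad/s.
Step 2 — Component impedances:
  R: Z = R = 4180 Ω
  L: Z = jωL = j·2513·0.178 = 0 + j447.4 Ω
Step 3 — Series combination: Z_total = R + L = 4180 + j447.4 Ω = 4204∠6.1° Ω.
Step 4 — Power factor: PF = cos(φ) = Re(Z)/|Z| = 4180/4204 = 0.9943.
Step 5 — Type: Im(Z) = 447.4 ⇒ lagging (phase φ = 6.1°).

PF = 0.9943 (lagging, φ = 6.1°)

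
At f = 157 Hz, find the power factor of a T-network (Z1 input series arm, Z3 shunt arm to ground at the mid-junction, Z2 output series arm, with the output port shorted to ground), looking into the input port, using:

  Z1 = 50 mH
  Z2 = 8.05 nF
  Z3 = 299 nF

Step 1 — Angular frequency: ω = 2π·f = 2π·157 = 986.5 rad/s.
Step 2 — Component impedances:
  Z1: Z = jωL = j·986.5·0.05 = 0 + j49.32 Ω
  Z2: Z = 1/(jωC) = -j/(ω·C) = 0 - j1.259e+05 Ω
  Z3: Z = 1/(jωC) = -j/(ω·C) = 0 - j3390 Ω
Step 3 — With the output port shorted to ground, the output series arm Z2 runs from the junction to ground; the shunt arm Z3 also runs from the junction to ground. They appear in parallel: Z3 || Z2 = 0 - j3302 Ω.
Step 4 — Series with input arm Z1: Z_in = Z1 + (Z3 || Z2) = 0 - j3252 Ω = 3252∠-90.0° Ω.
Step 5 — Power factor: PF = cos(φ) = Re(Z)/|Z| = 0/3252 = 0.
Step 6 — Type: Im(Z) = -3252 ⇒ leading (phase φ = -90.0°).

PF = 0 (leading, φ = -90.0°)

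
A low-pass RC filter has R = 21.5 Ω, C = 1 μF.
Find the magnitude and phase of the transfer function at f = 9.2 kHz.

Step 1 — Angular frequency: ω = 2π·9200 = 5.781e+04 rad/s.
Step 2 — Transfer function: H(jω) = 1/(1 + jωRC).
Step 3 — Denominator: 1 + jωRC = 1 + j·5.781e+04·21.5·1e-06 = 1 + j1.243.
Step 4 — H = 0.393 - j0.4884.
Step 5 — Magnitude: |H| = 0.6269 (-4.1 dB); phase: φ = -51.2°.

|H| = 0.6269 (-4.1 dB), φ = -51.2°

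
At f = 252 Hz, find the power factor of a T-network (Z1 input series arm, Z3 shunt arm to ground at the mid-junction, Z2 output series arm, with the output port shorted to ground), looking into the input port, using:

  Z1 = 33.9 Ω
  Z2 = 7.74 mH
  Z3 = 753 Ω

Step 1 — Angular frequency: ω = 2π·f = 2π·252 = 1583 rad/s.
Step 2 — Component impedances:
  Z1: Z = R = 33.9 Ω
  Z2: Z = jωL = j·1583·0.00774 = 0 + j12.26 Ω
  Z3: Z = R = 753 Ω
Step 3 — With the output port shorted to ground, the output series arm Z2 runs from the junction to ground; the shunt arm Z3 also runs from the junction to ground. They appear in parallel: Z3 || Z2 = 0.1994 + j12.25 Ω.
Step 4 — Series with input arm Z1: Z_in = Z1 + (Z3 || Z2) = 34.1 + j12.25 Ω = 36.23∠19.8° Ω.
Step 5 — Power factor: PF = cos(φ) = Re(Z)/|Z| = 34.099/36.234 = 0.9411.
Step 6 — Type: Im(Z) = 12.25 ⇒ lagging (phase φ = 19.8°).

PF = 0.9411 (lagging, φ = 19.8°)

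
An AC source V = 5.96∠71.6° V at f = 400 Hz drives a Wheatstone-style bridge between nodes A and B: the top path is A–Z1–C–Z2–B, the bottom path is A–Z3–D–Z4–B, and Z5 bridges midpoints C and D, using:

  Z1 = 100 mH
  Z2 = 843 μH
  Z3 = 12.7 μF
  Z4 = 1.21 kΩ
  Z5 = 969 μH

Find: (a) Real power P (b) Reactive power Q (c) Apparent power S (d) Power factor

Step 1 — Angular frequency: ω = 2π·f = 2π·400 = 2513 rad/s.
Step 2 — Component impedances:
  Z1: Z = jωL = j·2513·0.1 = 0 + j251.3 Ω
  Z2: Z = jωL = j·2513·0.000843 = 0 + j2.119 Ω
  Z3: Z = 1/(jωC) = -j/(ω·C) = 0 - j31.33 Ω
  Z4: Z = R = 1210 Ω
  Z5: Z = jωL = j·2513·0.000969 = 0 + j2.435 Ω
Step 3 — Bridge requires nodal analysis (the Z5 bridge couples midpoints C and D, so the two paths cannot be reduced to a simple series/parallel combination). Setting node B to ground and injecting 1 A at node A, the 3-node admittance system at A, C, D solves to V_A = Z_AB = 0.0196 - j30.53 Ω = 30.53∠-90.0° Ω.
Step 4 — Source phasor: V = 5.96∠71.6° V = 1.881 + j5.655 V.
Step 5 — Current: I = V / Z = -0.1852 + j0.06174 A = 0.1952∠161.6° A.
Step 6 — Complex power: S = V·I* = 0.0007471 - j1.164 VA.
Step 7 — Real power: P = Re(S) = 0.0007471 W.
Step 8 — Reactive power: Q = Im(S) = -1.164 VAR.
Step 9 — Apparent power: |S| = 1.164 VA.
Step 10 — Power factor: PF = P/|S| = 0.0006421 (leading).

(a) P = 0.0007471 W  (b) Q = -1.164 VAR  (c) S = 1.164 VA  (d) PF = 0.0006421 (leading)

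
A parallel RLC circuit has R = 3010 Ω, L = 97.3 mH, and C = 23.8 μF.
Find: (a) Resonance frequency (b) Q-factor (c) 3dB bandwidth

Step 1 — Resonance: ω₀ = 1/√(LC) = 1/√(0.0973·2.38e-05) = 657.1 rad/s.
Step 2 — f₀ = ω₀/(2π) = 104.6 Hz.
Step 3 — Parallel Q: Q = R/(ω₀L) = 3010/(657.1·0.0973) = 47.08.
Step 4 — Bandwidth: Δω = ω₀/Q = 13.96 rad/s; BW = Δω/(2π) = 2.222 Hz.

(a) f₀ = 104.6 Hz  (b) Q = 47.08  (c) BW = 2.222 Hz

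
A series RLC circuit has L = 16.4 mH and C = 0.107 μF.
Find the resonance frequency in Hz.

Step 1 — Resonance condition Im(Z)=0 gives ω₀ = 1/√(LC).
Step 2 — ω₀ = 1/√(0.0164·1.07e-07) = 2.387e+04 rad/s.
Step 3 — f₀ = ω₀/(2π) = 3799 Hz.

f₀ = 3799 Hz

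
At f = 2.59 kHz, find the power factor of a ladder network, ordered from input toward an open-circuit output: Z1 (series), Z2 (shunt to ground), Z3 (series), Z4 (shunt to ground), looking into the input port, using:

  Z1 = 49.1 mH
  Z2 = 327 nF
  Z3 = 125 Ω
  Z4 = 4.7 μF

Step 1 — Angular frequency: ω = 2π·f = 2π·2590 = 1.627e+04 rad/s.
Step 2 — Component impedances:
  Z1: Z = jωL = j·1.627e+04·0.0491 = 0 + j799 Ω
  Z2: Z = 1/(jωC) = -j/(ω·C) = 0 - j187.9 Ω
  Z3: Z = R = 125 Ω
  Z4: Z = 1/(jωC) = -j/(ω·C) = 0 - j13.07 Ω
Step 3 — Ladder network (open output): work backward from the far end, alternating series and parallel combinations. Z_in = 78.79 + j737.8 Ω = 742∠83.9° Ω.
Step 4 — Power factor: PF = cos(φ) = Re(Z)/|Z| = 78.79/742 = 0.1062.
Step 5 — Type: Im(Z) = 737.8 ⇒ lagging (phase φ = 83.9°).

PF = 0.1062 (lagging, φ = 83.9°)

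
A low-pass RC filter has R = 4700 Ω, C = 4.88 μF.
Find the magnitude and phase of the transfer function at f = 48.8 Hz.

Step 1 — Angular frequency: ω = 2π·48.8 = 306.6 rad/s.
Step 2 — Transfer function: H(jω) = 1/(1 + jωRC).
Step 3 — Denominator: 1 + jωRC = 1 + j·306.6·4700·4.88e-06 = 1 + j7.033.
Step 4 — H = 0.01982 - j0.1394.
Step 5 — Magnitude: |H| = 0.1408 (-17.0 dB); phase: φ = -81.9°.

|H| = 0.1408 (-17.0 dB), φ = -81.9°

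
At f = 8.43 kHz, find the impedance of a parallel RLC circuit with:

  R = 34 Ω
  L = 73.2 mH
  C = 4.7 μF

Step 1 — Angular frequency: ω = 2π·f = 2π·8430 = 5.297e+04 rad/s.
Step 2 — Component impedances:
  R: Z = R = 34 Ω
  L: Z = jωL = j·5.297e+04·0.0732 = 0 + j3877 Ω
  C: Z = 1/(jωC) = -j/(ω·C) = 0 - j4.017 Ω
Step 3 — Parallel combination: 1/Z_total = 1/R + 1/L + 1/C; Z_total = 0.469 - j3.966 Ω = 3.993∠-83.3° Ω.

Z = 0.469 - j3.966 Ω = 3.993∠-83.3° Ω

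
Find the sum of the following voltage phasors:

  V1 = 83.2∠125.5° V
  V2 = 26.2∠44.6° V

Step 1 — Convert each phasor to rectangular form:
  V1 = 83.2·(cos(125.5°) + j·sin(125.5°)) = -48.31 + j67.73 V
  V2 = 26.2·(cos(44.6°) + j·sin(44.6°)) = 18.66 + j18.4 V
Step 2 — Sum components: V_total = -29.66 + j86.13 V.
Step 3 — Convert to polar: |V_total| = 91.09 V, ∠V_total = 109.0°.

V_total = 91.09∠109.0° V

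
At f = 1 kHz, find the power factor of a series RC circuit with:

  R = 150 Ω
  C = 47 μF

Step 1 — Angular frequency: ω = 2π·f = 2π·1000 = 6283 rad/s.
Step 2 — Component impedances:
  R: Z = R = 150 Ω
  C: Z = 1/(jωC) = -j/(ω·C) = 0 - j3.386 Ω
Step 3 — Series combination: Z_total = R + C = 150 - j3.386 Ω = 150∠-1.3° Ω.
Step 4 — Power factor: PF = cos(φ) = Re(Z)/|Z| = 150/150.04 = 0.9997.
Step 5 — Type: Im(Z) = -3.386 ⇒ leading (phase φ = -1.3°).

PF = 0.9997 (leading, φ = -1.3°)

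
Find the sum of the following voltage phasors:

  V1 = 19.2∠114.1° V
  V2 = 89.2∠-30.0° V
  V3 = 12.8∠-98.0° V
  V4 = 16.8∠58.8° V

Step 1 — Convert each phasor to rectangular form:
  V1 = 19.2·(cos(114.1°) + j·sin(114.1°)) = -7.84 + j17.53 V
  V2 = 89.2·(cos(-30.0°) + j·sin(-30.0°)) = 77.25 - j44.6 V
  V3 = 12.8·(cos(-98.0°) + j·sin(-98.0°)) = -1.781 - j12.68 V
  V4 = 16.8·(cos(58.8°) + j·sin(58.8°)) = 8.703 + j14.37 V
Step 2 — Sum components: V_total = 76.33 - j25.38 V.
Step 3 — Convert to polar: |V_total| = 80.44 V, ∠V_total = -18.4°.

V_total = 80.44∠-18.4° V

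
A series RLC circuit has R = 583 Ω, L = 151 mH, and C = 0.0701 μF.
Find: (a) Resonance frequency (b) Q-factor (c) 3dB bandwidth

Step 1 — Resonance condition Im(Z)=0 gives ω₀ = 1/√(LC).
Step 2 — ω₀ = 1/√(0.151·7.01e-08) = 9720 rad/s.
Step 3 — f₀ = ω₀/(2π) = 1547 Hz.
Step 4 — Series Q: Q = ω₀L/R = 9720·0.151/583 = 2.517.
Step 5 — 3dB bandwidth: Δω = ω₀/Q = 3861 rad/s; BW = Δω/(2π) = 614.5 Hz.

(a) f₀ = 1547 Hz  (b) Q = 2.517  (c) BW = 614.5 Hz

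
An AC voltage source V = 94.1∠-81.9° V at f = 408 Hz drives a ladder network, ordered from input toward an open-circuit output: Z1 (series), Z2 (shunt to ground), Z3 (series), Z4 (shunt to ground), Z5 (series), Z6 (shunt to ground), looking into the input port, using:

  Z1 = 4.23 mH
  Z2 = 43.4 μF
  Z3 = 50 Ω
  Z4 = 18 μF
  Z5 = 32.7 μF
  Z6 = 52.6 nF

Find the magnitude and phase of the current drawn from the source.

Step 1 — Angular frequency: ω = 2π·f = 2π·408 = 2564 rad/s.
Step 2 — Component impedances:
  Z1: Z = jωL = j·2564·0.00423 = 0 + j10.84 Ω
  Z2: Z = 1/(jωC) = -j/(ω·C) = 0 - j8.988 Ω
  Z3: Z = R = 50 Ω
  Z4: Z = 1/(jωC) = -j/(ω·C) = 0 - j21.67 Ω
  Z5: Z = 1/(jωC) = -j/(ω·C) = 0 - j11.93 Ω
  Z6: Z = 1/(jωC) = -j/(ω·C) = 0 - j7416 Ω
Step 3 — Ladder network (open output): work backward from the far end, alternating series and parallel combinations. Z_in = 1.176 + j2.575 Ω = 2.831∠65.5° Ω.
Step 4 — Source phasor: V = 94.1∠-81.9° V = 13.26 - j93.16 V.
Step 5 — Ohm's law: I = V / Z_total = (13.26 - j93.16) / (1.176 + j2.575) = -27.99 - j17.93 A.
Step 6 — Convert to polar: |I| = 33.24 A, ∠I = -147.4°.

I = 33.24∠-147.4° A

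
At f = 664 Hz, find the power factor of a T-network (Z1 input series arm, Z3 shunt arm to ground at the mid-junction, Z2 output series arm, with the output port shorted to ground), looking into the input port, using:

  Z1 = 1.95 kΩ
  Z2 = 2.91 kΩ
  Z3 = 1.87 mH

Step 1 — Angular frequency: ω = 2π·f = 2π·664 = 4172 rad/s.
Step 2 — Component impedances:
  Z1: Z = R = 1950 Ω
  Z2: Z = R = 2910 Ω
  Z3: Z = jωL = j·4172·0.00187 = 0 + j7.802 Ω
Step 3 — With the output port shorted to ground, the output series arm Z2 runs from the junction to ground; the shunt arm Z3 also runs from the junction to ground. They appear in parallel: Z3 || Z2 = 0.02092 + j7.802 Ω.
Step 4 — Series with input arm Z1: Z_in = Z1 + (Z3 || Z2) = 1950 + j7.802 Ω = 1950∠0.2° Ω.
Step 5 — Power factor: PF = cos(φ) = Re(Z)/|Z| = 1950/1950 = 1.
Step 6 — Type: Im(Z) = 7.802 ⇒ lagging (phase φ = 0.2°).

PF = 1 (lagging, φ = 0.2°)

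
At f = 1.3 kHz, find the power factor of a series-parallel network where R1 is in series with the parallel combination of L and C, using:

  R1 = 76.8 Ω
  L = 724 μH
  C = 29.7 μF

Step 1 — Angular frequency: ω = 2π·f = 2π·1300 = 8168 rad/s.
Step 2 — Component impedances:
  R1: Z = R = 76.8 Ω
  L: Z = jωL = j·8168·0.000724 = 0 + j5.914 Ω
  C: Z = 1/(jωC) = -j/(ω·C) = 0 - j4.122 Ω
Step 3 — Parallel branch: L || C = 1/(1/L + 1/C) = 0 - j13.61 Ω.
Step 4 — Series with R1: Z_total = R1 + (L || C) = 76.8 - j13.61 Ω = 78∠-10.0° Ω.
Step 5 — Power factor: PF = cos(φ) = Re(Z)/|Z| = 76.8/77.996 = 0.9847.
Step 6 — Type: Im(Z) = -13.61 ⇒ leading (phase φ = -10.0°).

PF = 0.9847 (leading, φ = -10.0°)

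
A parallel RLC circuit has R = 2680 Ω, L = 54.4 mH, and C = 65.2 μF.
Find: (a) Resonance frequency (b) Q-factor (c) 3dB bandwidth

Step 1 — Resonance: ω₀ = 1/√(LC) = 1/√(0.0544·6.52e-05) = 531 rad/s.
Step 2 — f₀ = ω₀/(2π) = 84.51 Hz.
Step 3 — Parallel Q: Q = R/(ω₀L) = 2680/(531·0.0544) = 92.78.
Step 4 — Bandwidth: Δω = ω₀/Q = 5.723 rad/s; BW = Δω/(2π) = 0.9108 Hz.

(a) f₀ = 84.51 Hz  (b) Q = 92.78  (c) BW = 0.9108 Hz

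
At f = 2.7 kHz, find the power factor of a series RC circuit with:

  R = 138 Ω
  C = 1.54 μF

Step 1 — Angular frequency: ω = 2π·f = 2π·2700 = 1.696e+04 rad/s.
Step 2 — Component impedances:
  R: Z = R = 138 Ω
  C: Z = 1/(jωC) = -j/(ω·C) = 0 - j38.28 Ω
Step 3 — Series combination: Z_total = R + C = 138 - j38.28 Ω = 143.2∠-15.5° Ω.
Step 4 — Power factor: PF = cos(φ) = Re(Z)/|Z| = 138/143.21 = 0.9636.
Step 5 — Type: Im(Z) = -38.28 ⇒ leading (phase φ = -15.5°).

PF = 0.9636 (leading, φ = -15.5°)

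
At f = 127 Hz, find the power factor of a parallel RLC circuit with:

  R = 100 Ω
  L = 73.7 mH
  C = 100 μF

Step 1 — Angular frequency: ω = 2π·f = 2π·127 = 798 rad/s.
Step 2 — Component impedances:
  R: Z = R = 100 Ω
  L: Z = jωL = j·798·0.0737 = 0 + j58.81 Ω
  C: Z = 1/(jωC) = -j/(ω·C) = 0 - j12.53 Ω
Step 3 — Parallel combination: 1/Z_total = 1/R + 1/L + 1/C; Z_total = 2.473 - j15.53 Ω = 15.73∠-81.0° Ω.
Step 4 — Power factor: PF = cos(φ) = Re(Z)/|Z| = 2.4735/15.727 = 0.1573.
Step 5 — Type: Im(Z) = -15.53 ⇒ leading (phase φ = -81.0°).

PF = 0.1573 (leading, φ = -81.0°)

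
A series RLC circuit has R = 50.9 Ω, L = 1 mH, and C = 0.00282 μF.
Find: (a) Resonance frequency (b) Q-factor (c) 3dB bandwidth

Step 1 — Resonance: ω₀ = 1/√(LC) = 1/√(0.001·2.82e-09) = 5.955e+05 rad/s.
Step 2 — f₀ = ω₀/(2π) = 9.478e+04 Hz.
Step 3 — Series Q: Q = ω₀L/R = 5.955e+05·0.001/50.9 = 11.7.
Step 4 — Bandwidth: Δω = ω₀/Q = 5.09e+04 rad/s; BW = Δω/(2π) = 8101 Hz.

(a) f₀ = 9.478e+04 Hz  (b) Q = 11.7  (c) BW = 8101 Hz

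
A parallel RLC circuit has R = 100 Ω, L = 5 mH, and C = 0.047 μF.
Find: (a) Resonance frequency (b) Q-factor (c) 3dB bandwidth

Step 1 — Resonance: ω₀ = 1/√(LC) = 1/√(0.005·4.7e-08) = 6.523e+04 rad/s.
Step 2 — f₀ = ω₀/(2π) = 1.038e+04 Hz.
Step 3 — Parallel Q: Q = R/(ω₀L) = 100/(6.523e+04·0.005) = 0.3066.
Step 4 — Bandwidth: Δω = ω₀/Q = 2.128e+05 rad/s; BW = Δω/(2π) = 3.386e+04 Hz.

(a) f₀ = 1.038e+04 Hz  (b) Q = 0.3066  (c) BW = 3.386e+04 Hz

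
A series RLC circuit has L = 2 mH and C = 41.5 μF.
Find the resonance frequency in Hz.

Step 1 — Resonance condition Im(Z)=0 gives ω₀ = 1/√(LC).
Step 2 — ω₀ = 1/√(0.002·4.15e-05) = 3471 rad/s.
Step 3 — f₀ = ω₀/(2π) = 552.4 Hz.

f₀ = 552.4 Hz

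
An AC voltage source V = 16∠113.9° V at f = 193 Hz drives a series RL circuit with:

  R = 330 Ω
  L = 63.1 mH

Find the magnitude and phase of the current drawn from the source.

Step 1 — Angular frequency: ω = 2π·f = 2π·193 = 1213 rad/s.
Step 2 — Component impedances:
  R: Z = R = 330 Ω
  L: Z = jωL = j·1213·0.0631 = 0 + j76.52 Ω
Step 3 — Series combination: Z_total = R + L = 330 + j76.52 Ω = 338.8∠13.1° Ω.
Step 4 — Source phasor: V = 16∠113.9° V = -6.482 + j14.63 V.
Step 5 — Ohm's law: I = V / Z_total = (-6.482 + j14.63) / (330 + j76.52) = -0.008887 + j0.04639 A.
Step 6 — Convert to polar: |I| = 0.04723 A, ∠I = 100.8°.

I = 0.04723∠100.8° A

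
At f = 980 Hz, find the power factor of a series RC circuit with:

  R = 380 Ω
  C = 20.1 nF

Step 1 — Angular frequency: ω = 2π·f = 2π·980 = 6158 rad/s.
Step 2 — Component impedances:
  R: Z = R = 380 Ω
  C: Z = 1/(jωC) = -j/(ω·C) = 0 - j8080 Ω
Step 3 — Series combination: Z_total = R + C = 380 - j8080 Ω = 8089∠-87.3° Ω.
Step 4 — Power factor: PF = cos(φ) = Re(Z)/|Z| = 380/8089 = 0.04698.
Step 5 — Type: Im(Z) = -8080 ⇒ leading (phase φ = -87.3°).

PF = 0.04698 (leading, φ = -87.3°)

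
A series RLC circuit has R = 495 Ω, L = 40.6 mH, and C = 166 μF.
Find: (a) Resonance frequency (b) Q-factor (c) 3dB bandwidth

Step 1 — Resonance: ω₀ = 1/√(LC) = 1/√(0.0406·0.000166) = 385.2 rad/s.
Step 2 — f₀ = ω₀/(2π) = 61.31 Hz.
Step 3 — Series Q: Q = ω₀L/R = 385.2·0.0406/495 = 0.03159.
Step 4 — Bandwidth: Δω = ω₀/Q = 1.219e+04 rad/s; BW = Δω/(2π) = 1940 Hz.

(a) f₀ = 61.31 Hz  (b) Q = 0.03159  (c) BW = 1940 Hz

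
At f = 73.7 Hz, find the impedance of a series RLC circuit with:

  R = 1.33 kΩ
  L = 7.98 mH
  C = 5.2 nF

Step 1 — Angular frequency: ω = 2π·f = 2π·73.7 = 463.1 rad/s.
Step 2 — Component impedances:
  R: Z = R = 1330 Ω
  L: Z = jωL = j·463.1·0.00798 = 0 + j3.695 Ω
  C: Z = 1/(jωC) = -j/(ω·C) = 0 - j4.153e+05 Ω
Step 3 — Series combination: Z_total = R + L + C = 1330 - j4.153e+05 Ω = 4.153e+05∠-89.8° Ω.

Z = 1330 - j4.153e+05 Ω = 4.153e+05∠-89.8° Ω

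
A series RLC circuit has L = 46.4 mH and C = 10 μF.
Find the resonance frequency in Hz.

Step 1 — Resonance condition Im(Z)=0 gives ω₀ = 1/√(LC).
Step 2 — ω₀ = 1/√(0.0464·1e-05) = 1468 rad/s.
Step 3 — f₀ = ω₀/(2π) = 233.6 Hz.

f₀ = 233.6 Hz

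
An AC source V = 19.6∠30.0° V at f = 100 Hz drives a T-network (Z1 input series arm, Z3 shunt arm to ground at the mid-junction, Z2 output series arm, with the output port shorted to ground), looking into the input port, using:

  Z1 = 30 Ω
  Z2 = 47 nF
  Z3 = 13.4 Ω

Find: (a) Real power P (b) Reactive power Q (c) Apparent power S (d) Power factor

Step 1 — Angular frequency: ω = 2π·f = 2π·100 = 628.3 rad/s.
Step 2 — Component impedances:
  Z1: Z = R = 30 Ω
  Z2: Z = 1/(jωC) = -j/(ω·C) = 0 - j3.386e+04 Ω
  Z3: Z = R = 13.4 Ω
Step 3 — With the output port shorted to ground, the output series arm Z2 runs from the junction to ground; the shunt arm Z3 also runs from the junction to ground. They appear in parallel: Z3 || Z2 = 13.4 - j0.005303 Ω.
Step 4 — Series with input arm Z1: Z_in = Z1 + (Z3 || Z2) = 43.4 - j0.005303 Ω = 43.4∠-0.0° Ω.
Step 5 — Source phasor: V = 19.6∠30.0° V = 16.97 + j9.8 V.
Step 6 — Current: I = V / Z = 0.3911 + j0.2259 A = 0.4516∠30.0° A.
Step 7 — Complex power: S = V·I* = 8.852 - j0.001081 VA.
Step 8 — Real power: P = Re(S) = 8.852 W.
Step 9 — Reactive power: Q = Im(S) = -0.001081 VAR.
Step 10 — Apparent power: |S| = 8.852 VA.
Step 11 — Power factor: PF = P/|S| = 1 (leading).

(a) P = 8.852 W  (b) Q = -0.001081 VAR  (c) S = 8.852 VA  (d) PF = 1 (leading)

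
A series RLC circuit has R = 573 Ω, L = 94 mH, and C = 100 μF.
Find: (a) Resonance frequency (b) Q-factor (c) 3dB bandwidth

Step 1 — Resonance condition Im(Z)=0 gives ω₀ = 1/√(LC).
Step 2 — ω₀ = 1/√(0.094·0.0001) = 326.2 rad/s.
Step 3 — f₀ = ω₀/(2π) = 51.91 Hz.
Step 4 — Series Q: Q = ω₀L/R = 326.2·0.094/573 = 0.05351.
Step 5 — 3dB bandwidth: Δω = ω₀/Q = 6096 rad/s; BW = Δω/(2π) = 970.2 Hz.

(a) f₀ = 51.91 Hz  (b) Q = 0.05351  (c) BW = 970.2 Hz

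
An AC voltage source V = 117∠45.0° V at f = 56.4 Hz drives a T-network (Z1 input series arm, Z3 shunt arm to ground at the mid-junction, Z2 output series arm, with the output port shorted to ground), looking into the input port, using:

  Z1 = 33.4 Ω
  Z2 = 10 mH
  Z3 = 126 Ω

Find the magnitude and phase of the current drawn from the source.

Step 1 — Angular frequency: ω = 2π·f = 2π·56.4 = 354.4 rad/s.
Step 2 — Component impedances:
  Z1: Z = R = 33.4 Ω
  Z2: Z = jωL = j·354.4·0.01 = 0 + j3.544 Ω
  Z3: Z = R = 126 Ω
Step 3 — With the output port shorted to ground, the output series arm Z2 runs from the junction to ground; the shunt arm Z3 also runs from the junction to ground. They appear in parallel: Z3 || Z2 = 0.09959 + j3.541 Ω.
Step 4 — Series with input arm Z1: Z_in = Z1 + (Z3 || Z2) = 33.5 + j3.541 Ω = 33.69∠6.0° Ω.
Step 5 — Source phasor: V = 117∠45.0° V = 82.73 + j82.73 V.
Step 6 — Ohm's law: I = V / Z_total = (82.73 + j82.73) / (33.5 + j3.541) = 2.7 + j2.184 A.
Step 7 — Convert to polar: |I| = 3.473 A, ∠I = 39.0°.

I = 3.473∠39.0° A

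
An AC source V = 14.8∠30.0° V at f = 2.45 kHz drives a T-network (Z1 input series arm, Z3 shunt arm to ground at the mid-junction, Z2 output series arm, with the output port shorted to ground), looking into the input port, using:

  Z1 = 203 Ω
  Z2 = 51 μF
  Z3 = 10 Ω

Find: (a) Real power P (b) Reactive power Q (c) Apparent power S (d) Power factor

Step 1 — Angular frequency: ω = 2π·f = 2π·2450 = 1.539e+04 rad/s.
Step 2 — Component impedances:
  Z1: Z = R = 203 Ω
  Z2: Z = 1/(jωC) = -j/(ω·C) = 0 - j1.274 Ω
  Z3: Z = R = 10 Ω
Step 3 — With the output port shorted to ground, the output series arm Z2 runs from the junction to ground; the shunt arm Z3 also runs from the junction to ground. They appear in parallel: Z3 || Z2 = 0.1597 - j1.253 Ω.
Step 4 — Series with input arm Z1: Z_in = Z1 + (Z3 || Z2) = 203.2 - j1.253 Ω = 203.2∠-0.4° Ω.
Step 5 — Source phasor: V = 14.8∠30.0° V = 12.82 + j7.4 V.
Step 6 — Current: I = V / Z = 0.06286 + j0.03681 A = 0.07285∠30.4° A.
Step 7 — Complex power: S = V·I* = 1.078 - j0.006652 VA.
Step 8 — Real power: P = Re(S) = 1.078 W.
Step 9 — Reactive power: Q = Im(S) = -0.006652 VAR.
Step 10 — Apparent power: |S| = 1.078 VA.
Step 11 — Power factor: PF = P/|S| = 1 (leading).

(a) P = 1.078 W  (b) Q = -0.006652 VAR  (c) S = 1.078 VA  (d) PF = 1 (leading)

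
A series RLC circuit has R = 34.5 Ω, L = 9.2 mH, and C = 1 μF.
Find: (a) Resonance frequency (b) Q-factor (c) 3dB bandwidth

Step 1 — Resonance: ω₀ = 1/√(LC) = 1/√(0.0092·1e-06) = 1.043e+04 rad/s.
Step 2 — f₀ = ω₀/(2π) = 1659 Hz.
Step 3 — Series Q: Q = ω₀L/R = 1.043e+04·0.0092/34.5 = 2.78.
Step 4 — Bandwidth: Δω = ω₀/Q = 3750 rad/s; BW = Δω/(2π) = 596.8 Hz.

(a) f₀ = 1659 Hz  (b) Q = 2.78  (c) BW = 596.8 Hz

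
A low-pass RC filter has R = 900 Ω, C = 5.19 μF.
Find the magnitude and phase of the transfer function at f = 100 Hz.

Step 1 — Angular frequency: ω = 2π·100 = 628.3 rad/s.
Step 2 — Transfer function: H(jω) = 1/(1 + jωRC).
Step 3 — Denominator: 1 + jωRC = 1 + j·628.3·900·5.19e-06 = 1 + j2.935.
Step 4 — H = 0.104 - j0.3053.
Step 5 — Magnitude: |H| = 0.3225 (-9.8 dB); phase: φ = -71.2°.

|H| = 0.3225 (-9.8 dB), φ = -71.2°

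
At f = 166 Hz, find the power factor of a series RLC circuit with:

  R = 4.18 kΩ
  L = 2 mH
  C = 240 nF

Step 1 — Angular frequency: ω = 2π·f = 2π·166 = 1043 rad/s.
Step 2 — Component impedances:
  R: Z = R = 4180 Ω
  L: Z = jωL = j·1043·0.002 = 0 + j2.086 Ω
  C: Z = 1/(jωC) = -j/(ω·C) = 0 - j3995 Ω
Step 3 — Series combination: Z_total = R + L + C = 4180 - j3993 Ω = 5781∠-43.7° Ω.
Step 4 — Power factor: PF = cos(φ) = Re(Z)/|Z| = 4180/5781 = 0.7231.
Step 5 — Type: Im(Z) = -3993 ⇒ leading (phase φ = -43.7°).

PF = 0.7231 (leading, φ = -43.7°)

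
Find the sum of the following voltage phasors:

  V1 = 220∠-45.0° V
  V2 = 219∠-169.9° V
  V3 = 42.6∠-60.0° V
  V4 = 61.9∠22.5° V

Step 1 — Convert each phasor to rectangular form:
  V1 = 220·(cos(-45.0°) + j·sin(-45.0°)) = 155.6 - j155.6 V
  V2 = 219·(cos(-169.9°) + j·sin(-169.9°)) = -215.6 - j38.41 V
  V3 = 42.6·(cos(-60.0°) + j·sin(-60.0°)) = 21.3 - j36.89 V
  V4 = 61.9·(cos(22.5°) + j·sin(22.5°)) = 57.19 + j23.69 V
Step 2 — Sum components: V_total = 18.45 - j207.2 V.
Step 3 — Convert to polar: |V_total| = 208 V, ∠V_total = -84.9°.

V_total = 208∠-84.9° V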